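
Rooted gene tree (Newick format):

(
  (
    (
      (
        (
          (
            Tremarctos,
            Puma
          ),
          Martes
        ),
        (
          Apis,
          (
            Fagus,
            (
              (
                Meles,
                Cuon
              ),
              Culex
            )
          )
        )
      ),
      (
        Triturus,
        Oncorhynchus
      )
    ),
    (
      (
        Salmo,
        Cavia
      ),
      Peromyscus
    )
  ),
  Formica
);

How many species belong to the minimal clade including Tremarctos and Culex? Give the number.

8

The MRCA of Tremarctos and Culex is the node subtending (((Tremarctos,Puma),Martes),(Apis,(Fagus,((Meles,Cuon),Culex)))).
That clade contains 8 terminal taxa: Apis, Culex, Cuon, Fagus, Martes, Meles, Puma, Tremarctos.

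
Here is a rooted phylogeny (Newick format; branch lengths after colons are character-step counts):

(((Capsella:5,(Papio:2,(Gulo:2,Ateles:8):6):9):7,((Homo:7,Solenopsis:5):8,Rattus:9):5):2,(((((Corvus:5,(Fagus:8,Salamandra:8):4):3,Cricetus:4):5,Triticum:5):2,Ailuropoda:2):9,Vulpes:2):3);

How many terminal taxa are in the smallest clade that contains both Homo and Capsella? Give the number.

7

The MRCA of Homo and Capsella is the node subtending ((Capsella,(Papio,(Gulo,Ateles))),((Homo,Solenopsis),Rattus)).
That clade contains 7 terminal taxa: Ateles, Capsella, Gulo, Homo, Papio, Rattus, Solenopsis.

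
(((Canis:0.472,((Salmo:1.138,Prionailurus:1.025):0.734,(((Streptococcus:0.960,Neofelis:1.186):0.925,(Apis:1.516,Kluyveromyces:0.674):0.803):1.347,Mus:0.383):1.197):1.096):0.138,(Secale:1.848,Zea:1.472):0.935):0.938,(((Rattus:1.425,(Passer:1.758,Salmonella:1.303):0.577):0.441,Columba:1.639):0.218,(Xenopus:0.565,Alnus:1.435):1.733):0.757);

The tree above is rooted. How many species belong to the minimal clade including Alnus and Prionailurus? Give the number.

16

The MRCA of Alnus and Prionailurus is the root, so the clade is the entire tree.
That clade contains 16 terminal taxa: Alnus, Apis, Canis, Columba, Kluyveromyces, Mus, Neofelis, Passer, Prionailurus, Rattus, Salmo, Salmonella, Secale, Streptococcus, Xenopus, Zea.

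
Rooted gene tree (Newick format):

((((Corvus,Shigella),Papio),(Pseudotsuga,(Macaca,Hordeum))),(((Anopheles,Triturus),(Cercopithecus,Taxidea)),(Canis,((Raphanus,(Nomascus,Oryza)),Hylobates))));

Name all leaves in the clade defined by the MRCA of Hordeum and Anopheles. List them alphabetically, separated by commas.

Anopheles, Canis, Cercopithecus, Corvus, Hordeum, Hylobates, Macaca, Nomascus, Oryza, Papio, Pseudotsuga, Raphanus, Shigella, Taxidea, Triturus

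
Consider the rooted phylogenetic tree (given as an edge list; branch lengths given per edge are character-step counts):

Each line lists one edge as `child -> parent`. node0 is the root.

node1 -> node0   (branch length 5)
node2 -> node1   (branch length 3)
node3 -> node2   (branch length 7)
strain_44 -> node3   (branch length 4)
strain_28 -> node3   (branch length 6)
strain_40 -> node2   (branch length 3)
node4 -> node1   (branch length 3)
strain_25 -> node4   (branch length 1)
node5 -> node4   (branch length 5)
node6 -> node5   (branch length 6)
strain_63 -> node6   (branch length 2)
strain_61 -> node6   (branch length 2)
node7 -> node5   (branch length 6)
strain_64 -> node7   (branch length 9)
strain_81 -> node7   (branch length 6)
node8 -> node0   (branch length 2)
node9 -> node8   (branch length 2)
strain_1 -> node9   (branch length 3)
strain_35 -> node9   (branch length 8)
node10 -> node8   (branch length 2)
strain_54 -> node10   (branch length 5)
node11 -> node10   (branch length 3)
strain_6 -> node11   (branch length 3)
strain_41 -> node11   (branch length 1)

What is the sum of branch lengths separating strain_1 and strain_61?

The path runs strain_1 → … → MRCA → … → strain_61; the MRCA is the root of the tree.
Branch lengths along that path: 3 + 2 + 2 + 5 + 3 + 5 + 6 + 2 = 28.

28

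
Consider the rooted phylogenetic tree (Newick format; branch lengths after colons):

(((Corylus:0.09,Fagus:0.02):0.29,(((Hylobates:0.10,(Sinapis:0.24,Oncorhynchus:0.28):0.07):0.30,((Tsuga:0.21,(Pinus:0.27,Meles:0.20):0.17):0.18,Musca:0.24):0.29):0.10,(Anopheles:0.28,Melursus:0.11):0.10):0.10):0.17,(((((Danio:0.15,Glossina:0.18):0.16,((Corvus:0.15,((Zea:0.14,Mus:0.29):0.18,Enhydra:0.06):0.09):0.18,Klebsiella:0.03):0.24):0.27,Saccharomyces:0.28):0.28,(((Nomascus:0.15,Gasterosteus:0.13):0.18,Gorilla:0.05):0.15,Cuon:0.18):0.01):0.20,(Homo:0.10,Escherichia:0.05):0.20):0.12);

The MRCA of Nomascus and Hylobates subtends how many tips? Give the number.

25

The MRCA of Nomascus and Hylobates is the root, so the clade is the entire tree.
That clade contains 25 terminal taxa: Anopheles, Corvus, Corylus, Cuon, Danio, Enhydra, Escherichia, Fagus, Gasterosteus, Glossina, Gorilla, Homo, Hylobates, Klebsiella, Meles, Melursus, Mus, Musca, Nomascus, Oncorhynchus, Pinus, Saccharomyces, Sinapis, Tsuga, Zea.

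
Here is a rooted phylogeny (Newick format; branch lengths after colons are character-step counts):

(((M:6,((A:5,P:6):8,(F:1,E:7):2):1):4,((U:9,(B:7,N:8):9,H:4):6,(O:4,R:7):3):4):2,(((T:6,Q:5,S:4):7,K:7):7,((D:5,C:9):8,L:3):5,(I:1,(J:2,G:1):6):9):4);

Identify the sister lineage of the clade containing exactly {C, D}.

L

The clade containing exactly {C, D} attaches to the tree at the node subtending ((D,C),L).
The other lineage descending from that same node — the sister group — is the single tip L.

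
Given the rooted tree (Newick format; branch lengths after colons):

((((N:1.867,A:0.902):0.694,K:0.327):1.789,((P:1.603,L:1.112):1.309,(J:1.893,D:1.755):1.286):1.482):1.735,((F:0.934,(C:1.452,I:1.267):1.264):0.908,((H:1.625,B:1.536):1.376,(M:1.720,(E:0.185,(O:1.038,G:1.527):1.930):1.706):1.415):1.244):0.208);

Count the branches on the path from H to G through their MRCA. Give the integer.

The MRCA of H and G is the node subtending ((H,B),(M,(E,(O,G)))).
From H up to that node: 2 branches. From G up to the same node: 4 branches. Total: 2 + 4 = 6.

6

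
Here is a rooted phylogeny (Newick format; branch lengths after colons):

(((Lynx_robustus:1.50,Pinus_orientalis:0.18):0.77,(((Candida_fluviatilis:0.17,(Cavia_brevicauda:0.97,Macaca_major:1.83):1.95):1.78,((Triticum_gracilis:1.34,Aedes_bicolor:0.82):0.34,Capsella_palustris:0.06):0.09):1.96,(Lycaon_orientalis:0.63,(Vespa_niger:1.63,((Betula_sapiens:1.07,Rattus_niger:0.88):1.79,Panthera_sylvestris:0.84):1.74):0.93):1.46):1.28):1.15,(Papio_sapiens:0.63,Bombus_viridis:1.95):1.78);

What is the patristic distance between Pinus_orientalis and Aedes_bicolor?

5.44

The path runs Pinus_orientalis → … → MRCA → … → Aedes_bicolor; the MRCA is the node subtending ((Lynx_robustus,Pinus_orientalis),(((Candida_fluviatilis,(Cavia_brevicauda,Macaca_major)),((Triticum_gracilis,Aedes_bicolor),Capsella_palustris)),(Lycaon_orientalis,(Vespa_niger,((Betula_sapiens,Rattus_niger),Panthera_sylvestris))))).
Branch lengths along that path: 0.18 + 0.77 + 1.28 + 1.96 + 0.09 + 0.34 + 0.82 = 5.44.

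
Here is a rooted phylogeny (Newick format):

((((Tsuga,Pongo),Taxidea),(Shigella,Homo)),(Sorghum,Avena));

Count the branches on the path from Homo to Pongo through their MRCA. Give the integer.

The MRCA of Homo and Pongo is the node subtending (((Tsuga,Pongo),Taxidea),(Shigella,Homo)).
From Homo up to that node: 2 branches. From Pongo up to the same node: 3 branches. Total: 2 + 3 = 5.

5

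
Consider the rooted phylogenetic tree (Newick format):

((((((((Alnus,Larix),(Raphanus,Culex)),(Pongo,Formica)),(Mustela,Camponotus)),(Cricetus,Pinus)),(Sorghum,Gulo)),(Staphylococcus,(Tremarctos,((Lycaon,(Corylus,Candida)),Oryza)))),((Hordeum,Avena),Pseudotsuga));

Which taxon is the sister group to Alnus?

Alnus attaches to the tree at the node subtending (Alnus,Larix).
The other lineage descending from that same node — the sister group — is the single tip Larix.

Larix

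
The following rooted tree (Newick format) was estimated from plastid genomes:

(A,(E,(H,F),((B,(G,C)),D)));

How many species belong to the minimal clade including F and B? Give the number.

The MRCA of F and B is the node subtending (E,(H,F),((B,(G,C)),D)).
That clade contains 7 terminal taxa: B, C, D, E, F, G, H.

7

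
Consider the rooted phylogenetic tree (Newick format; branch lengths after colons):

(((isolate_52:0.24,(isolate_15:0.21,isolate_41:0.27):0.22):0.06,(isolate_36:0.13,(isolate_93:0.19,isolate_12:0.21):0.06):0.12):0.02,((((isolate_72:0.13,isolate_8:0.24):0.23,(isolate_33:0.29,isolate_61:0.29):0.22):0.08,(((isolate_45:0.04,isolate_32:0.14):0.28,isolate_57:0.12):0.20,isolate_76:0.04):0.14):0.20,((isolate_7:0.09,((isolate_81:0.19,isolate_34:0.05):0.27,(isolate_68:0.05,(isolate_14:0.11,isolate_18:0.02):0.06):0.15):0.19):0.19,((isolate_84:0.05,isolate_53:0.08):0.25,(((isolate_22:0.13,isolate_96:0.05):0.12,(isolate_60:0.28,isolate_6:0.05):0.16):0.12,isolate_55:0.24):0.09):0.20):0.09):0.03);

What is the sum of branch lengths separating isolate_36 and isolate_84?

The path runs isolate_36 → … → MRCA → … → isolate_84; the MRCA is the root of the tree.
Branch lengths along that path: 0.13 + 0.12 + 0.02 + 0.03 + 0.09 + 0.20 + 0.25 + 0.05 = 0.89.

0.89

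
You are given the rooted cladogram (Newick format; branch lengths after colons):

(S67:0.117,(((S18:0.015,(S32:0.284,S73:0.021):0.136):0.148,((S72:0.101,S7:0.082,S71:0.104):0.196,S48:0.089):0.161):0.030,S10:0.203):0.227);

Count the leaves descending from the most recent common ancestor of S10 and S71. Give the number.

8

The MRCA of S10 and S71 is the node subtending (((S18,(S32,S73)),((S72,S7,S71),S48)),S10).
That clade contains 8 terminal taxa: S10, S18, S32, S48, S7, S71, S72, S73.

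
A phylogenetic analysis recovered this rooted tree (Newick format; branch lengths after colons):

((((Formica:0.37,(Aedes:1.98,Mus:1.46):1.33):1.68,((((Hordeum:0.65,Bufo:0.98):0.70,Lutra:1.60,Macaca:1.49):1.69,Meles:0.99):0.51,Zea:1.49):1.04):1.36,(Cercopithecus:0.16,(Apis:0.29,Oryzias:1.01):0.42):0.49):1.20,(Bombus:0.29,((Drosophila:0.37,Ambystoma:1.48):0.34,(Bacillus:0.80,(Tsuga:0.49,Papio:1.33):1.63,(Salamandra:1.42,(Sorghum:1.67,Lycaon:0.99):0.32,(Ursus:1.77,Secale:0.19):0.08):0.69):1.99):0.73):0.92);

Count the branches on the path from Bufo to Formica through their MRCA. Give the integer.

The MRCA of Bufo and Formica is the node subtending ((Formica,(Aedes,Mus)),((((Hordeum,Bufo),Lutra,Macaca),Meles),Zea)).
From Bufo up to that node: 5 branches. From Formica up to the same node: 2 branches. Total: 5 + 2 = 7.

7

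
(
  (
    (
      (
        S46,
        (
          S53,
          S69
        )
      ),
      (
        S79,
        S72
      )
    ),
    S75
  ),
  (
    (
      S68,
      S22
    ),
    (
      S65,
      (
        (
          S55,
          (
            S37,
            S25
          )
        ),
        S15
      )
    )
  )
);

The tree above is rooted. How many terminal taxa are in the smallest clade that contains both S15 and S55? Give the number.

4

The MRCA of S15 and S55 is the node subtending ((S55,(S37,S25)),S15).
That clade contains 4 terminal taxa: S15, S25, S37, S55.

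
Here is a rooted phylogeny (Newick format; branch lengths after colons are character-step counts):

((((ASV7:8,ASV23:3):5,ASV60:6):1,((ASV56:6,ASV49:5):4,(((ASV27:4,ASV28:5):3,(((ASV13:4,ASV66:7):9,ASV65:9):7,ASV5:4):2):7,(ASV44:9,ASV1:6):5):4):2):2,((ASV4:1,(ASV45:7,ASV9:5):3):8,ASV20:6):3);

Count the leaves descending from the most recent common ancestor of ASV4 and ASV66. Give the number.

The MRCA of ASV4 and ASV66 is the root, so the clade is the entire tree.
That clade contains 17 terminal taxa: ASV1, ASV13, ASV20, ASV23, ASV27, ASV28, ASV4, ASV44, ASV45, ASV49, ASV5, ASV56, ASV60, ASV65, ASV66, ASV7, ASV9.

17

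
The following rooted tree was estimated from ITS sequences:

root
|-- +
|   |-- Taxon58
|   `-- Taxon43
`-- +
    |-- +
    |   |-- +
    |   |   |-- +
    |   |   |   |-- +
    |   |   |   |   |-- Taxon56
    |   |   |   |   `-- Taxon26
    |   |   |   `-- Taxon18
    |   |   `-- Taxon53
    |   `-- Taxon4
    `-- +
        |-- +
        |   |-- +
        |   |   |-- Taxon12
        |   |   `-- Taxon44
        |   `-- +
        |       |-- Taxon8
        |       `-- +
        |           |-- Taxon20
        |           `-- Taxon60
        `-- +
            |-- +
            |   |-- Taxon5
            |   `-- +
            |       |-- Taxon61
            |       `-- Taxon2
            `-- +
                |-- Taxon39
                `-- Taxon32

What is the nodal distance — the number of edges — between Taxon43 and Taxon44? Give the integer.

7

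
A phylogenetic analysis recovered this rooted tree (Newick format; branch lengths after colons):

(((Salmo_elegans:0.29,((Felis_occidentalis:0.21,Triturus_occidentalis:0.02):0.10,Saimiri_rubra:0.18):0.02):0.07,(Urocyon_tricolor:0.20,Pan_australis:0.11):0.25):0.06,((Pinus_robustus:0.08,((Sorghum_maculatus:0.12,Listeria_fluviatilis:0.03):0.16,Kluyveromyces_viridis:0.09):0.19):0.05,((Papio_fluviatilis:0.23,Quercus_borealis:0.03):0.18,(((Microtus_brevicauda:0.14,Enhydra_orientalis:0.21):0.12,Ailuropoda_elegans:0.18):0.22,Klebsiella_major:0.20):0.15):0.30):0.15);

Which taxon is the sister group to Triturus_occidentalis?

Triturus_occidentalis attaches to the tree at the node subtending (Felis_occidentalis,Triturus_occidentalis).
The other lineage descending from that same node — the sister group — is the single tip Felis_occidentalis.

Felis_occidentalis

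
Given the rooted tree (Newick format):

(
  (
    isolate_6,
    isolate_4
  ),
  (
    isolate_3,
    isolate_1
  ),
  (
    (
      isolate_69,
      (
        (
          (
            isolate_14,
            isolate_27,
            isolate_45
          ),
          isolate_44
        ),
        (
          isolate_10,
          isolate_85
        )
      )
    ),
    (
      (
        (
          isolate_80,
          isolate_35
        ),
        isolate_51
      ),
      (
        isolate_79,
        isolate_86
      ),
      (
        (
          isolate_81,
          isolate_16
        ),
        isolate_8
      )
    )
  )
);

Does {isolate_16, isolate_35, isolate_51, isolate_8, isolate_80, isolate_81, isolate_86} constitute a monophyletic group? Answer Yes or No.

No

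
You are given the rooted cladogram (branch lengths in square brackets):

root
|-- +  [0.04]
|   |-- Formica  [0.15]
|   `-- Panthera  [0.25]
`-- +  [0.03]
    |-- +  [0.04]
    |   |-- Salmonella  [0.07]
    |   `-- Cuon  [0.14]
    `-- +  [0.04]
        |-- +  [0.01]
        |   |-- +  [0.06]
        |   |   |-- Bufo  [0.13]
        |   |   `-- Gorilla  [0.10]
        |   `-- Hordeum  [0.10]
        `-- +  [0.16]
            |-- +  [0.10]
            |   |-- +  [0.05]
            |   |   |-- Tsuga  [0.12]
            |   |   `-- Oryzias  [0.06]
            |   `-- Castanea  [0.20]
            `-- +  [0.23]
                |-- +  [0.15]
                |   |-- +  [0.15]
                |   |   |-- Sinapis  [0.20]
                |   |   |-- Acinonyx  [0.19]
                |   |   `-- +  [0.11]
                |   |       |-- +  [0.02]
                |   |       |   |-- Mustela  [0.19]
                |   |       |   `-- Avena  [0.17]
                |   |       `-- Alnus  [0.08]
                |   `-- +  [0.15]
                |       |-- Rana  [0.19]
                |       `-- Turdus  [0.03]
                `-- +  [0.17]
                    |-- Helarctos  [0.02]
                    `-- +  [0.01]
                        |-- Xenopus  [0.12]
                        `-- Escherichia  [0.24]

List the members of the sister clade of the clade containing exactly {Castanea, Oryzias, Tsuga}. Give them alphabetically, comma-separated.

The clade containing exactly {Castanea, Oryzias, Tsuga} attaches to the tree at the node subtending (((Tsuga,Oryzias),Castanea),(((Sinapis,Acinonyx,((Mustela,Avena),Alnus)),(Rana,Turdus)),(Helarctos,(Xenopus,Escherichia)))).
The other lineage descending from that same node — the sister group — is (((Sinapis,Acinonyx,((Mustela,Avena),Alnus)),(Rana,Turdus)),(Helarctos,(Xenopus,Escherichia))); its 10 tips in alphabetical order are the answer.

Acinonyx, Alnus, Avena, Escherichia, Helarctos, Mustela, Rana, Sinapis, Turdus, Xenopus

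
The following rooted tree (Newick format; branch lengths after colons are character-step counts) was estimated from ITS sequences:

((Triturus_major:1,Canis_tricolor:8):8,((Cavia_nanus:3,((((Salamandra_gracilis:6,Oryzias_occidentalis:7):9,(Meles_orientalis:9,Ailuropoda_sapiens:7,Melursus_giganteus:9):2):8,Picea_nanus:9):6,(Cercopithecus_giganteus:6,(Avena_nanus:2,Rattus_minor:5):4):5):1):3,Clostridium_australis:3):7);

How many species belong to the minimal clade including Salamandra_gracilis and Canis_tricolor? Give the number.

13

The MRCA of Salamandra_gracilis and Canis_tricolor is the root, so the clade is the entire tree.
That clade contains 13 terminal taxa: Ailuropoda_sapiens, Avena_nanus, Canis_tricolor, Cavia_nanus, Cercopithecus_giganteus, Clostridium_australis, Meles_orientalis, Melursus_giganteus, Oryzias_occidentalis, Picea_nanus, Rattus_minor, Salamandra_gracilis, Triturus_major.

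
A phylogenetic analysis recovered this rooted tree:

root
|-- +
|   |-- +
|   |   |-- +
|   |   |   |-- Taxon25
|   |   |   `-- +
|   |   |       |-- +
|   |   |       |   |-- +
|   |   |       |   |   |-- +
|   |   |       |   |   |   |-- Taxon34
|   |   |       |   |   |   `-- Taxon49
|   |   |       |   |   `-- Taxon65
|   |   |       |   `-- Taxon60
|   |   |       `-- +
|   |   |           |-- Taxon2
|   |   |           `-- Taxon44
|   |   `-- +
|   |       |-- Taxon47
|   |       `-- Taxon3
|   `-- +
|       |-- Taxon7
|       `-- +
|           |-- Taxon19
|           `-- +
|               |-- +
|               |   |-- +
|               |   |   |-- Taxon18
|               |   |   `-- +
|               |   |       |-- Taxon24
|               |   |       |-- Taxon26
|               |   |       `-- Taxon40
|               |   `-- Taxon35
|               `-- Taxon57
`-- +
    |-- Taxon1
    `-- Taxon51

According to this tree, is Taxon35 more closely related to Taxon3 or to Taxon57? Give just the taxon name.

The MRCA of Taxon35 and Taxon57 subtends (((Taxon18,(Taxon24,Taxon26,Taxon40)),Taxon35),Taxon57) (6 taxa).
The MRCA of Taxon35 and Taxon3 subtends (((Taxon25,((((Taxon34,Taxon49),Taxon65),Taxon60),(Taxon2,Taxon44))),(Taxon47,Taxon3)),(Taxon7,(Taxon19,(((Taxon18,(Taxon24,Taxon26,Taxon40)),Taxon35),Taxon57)))) (17 taxa).
The first is nested inside the second, so Taxon35 shares a more recent common ancestor with Taxon57.

Taxon57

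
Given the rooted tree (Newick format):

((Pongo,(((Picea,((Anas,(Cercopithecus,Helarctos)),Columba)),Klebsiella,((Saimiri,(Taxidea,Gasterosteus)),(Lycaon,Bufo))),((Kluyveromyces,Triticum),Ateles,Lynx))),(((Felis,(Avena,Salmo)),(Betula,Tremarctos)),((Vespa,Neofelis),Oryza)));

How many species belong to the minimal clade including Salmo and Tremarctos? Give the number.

5

The MRCA of Salmo and Tremarctos is the node subtending ((Felis,(Avena,Salmo)),(Betula,Tremarctos)).
That clade contains 5 terminal taxa: Avena, Betula, Felis, Salmo, Tremarctos.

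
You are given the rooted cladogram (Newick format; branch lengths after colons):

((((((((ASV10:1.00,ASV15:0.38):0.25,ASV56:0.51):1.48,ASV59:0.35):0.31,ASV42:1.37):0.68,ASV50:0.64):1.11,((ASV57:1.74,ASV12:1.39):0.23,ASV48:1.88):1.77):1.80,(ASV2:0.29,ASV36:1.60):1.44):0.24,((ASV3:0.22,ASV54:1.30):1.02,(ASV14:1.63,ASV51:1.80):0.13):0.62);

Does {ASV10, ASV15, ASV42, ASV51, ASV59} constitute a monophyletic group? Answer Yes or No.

No

The MRCA of the listed taxa is the root, so the smallest clade containing them is the whole tree.
That clade also contains ASV12, ASV14, ASV2, ASV3, ASV36, ASV48, ASV50, ASV54, ASV56, ASV57, which are not in the proposed group, so the group is not monophyletic.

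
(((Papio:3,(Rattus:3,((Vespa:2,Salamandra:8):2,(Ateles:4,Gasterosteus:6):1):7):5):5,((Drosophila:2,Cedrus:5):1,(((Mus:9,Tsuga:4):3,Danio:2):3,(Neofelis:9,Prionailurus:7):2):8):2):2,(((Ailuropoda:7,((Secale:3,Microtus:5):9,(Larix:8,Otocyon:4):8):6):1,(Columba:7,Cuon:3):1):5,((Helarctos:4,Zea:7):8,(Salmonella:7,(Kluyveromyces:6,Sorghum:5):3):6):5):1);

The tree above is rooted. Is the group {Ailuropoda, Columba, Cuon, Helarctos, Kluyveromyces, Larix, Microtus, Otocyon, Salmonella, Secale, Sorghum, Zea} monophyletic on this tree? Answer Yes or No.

Yes

The most recent common ancestor of these taxa subtends (((Ailuropoda,((Secale,Microtus),(Larix,Otocyon))),(Columba,Cuon)),((Helarctos,Zea),(Salmonella,(Kluyveromyces,Sorghum)))).
That clade has exactly 12 tips — every listed taxon and nothing else — so the group is monophyletic.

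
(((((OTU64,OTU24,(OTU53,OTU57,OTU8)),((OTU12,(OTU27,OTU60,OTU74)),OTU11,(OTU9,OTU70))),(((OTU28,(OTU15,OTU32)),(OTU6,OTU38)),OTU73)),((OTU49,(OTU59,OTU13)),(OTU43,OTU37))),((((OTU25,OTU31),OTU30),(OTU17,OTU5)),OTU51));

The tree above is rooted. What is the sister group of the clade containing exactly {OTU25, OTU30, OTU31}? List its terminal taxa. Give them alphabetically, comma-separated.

The clade containing exactly {OTU25, OTU30, OTU31} attaches to the tree at the node subtending (((OTU25,OTU31),OTU30),(OTU17,OTU5)).
The other lineage descending from that same node — the sister group — is (OTU17,OTU5); its 2 tips in alphabetical order are the answer.

OTU17, OTU5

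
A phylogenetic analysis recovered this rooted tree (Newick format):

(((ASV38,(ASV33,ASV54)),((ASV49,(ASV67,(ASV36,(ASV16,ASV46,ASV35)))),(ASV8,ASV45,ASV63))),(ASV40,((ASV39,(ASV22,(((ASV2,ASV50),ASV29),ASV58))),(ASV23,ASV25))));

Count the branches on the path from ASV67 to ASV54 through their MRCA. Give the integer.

7

The MRCA of ASV67 and ASV54 is the node subtending ((ASV38,(ASV33,ASV54)),((ASV49,(ASV67,(ASV36,(ASV16,ASV46,ASV35)))),(ASV8,ASV45,ASV63))).
From ASV67 up to that node: 4 branches. From ASV54 up to the same node: 3 branches. Total: 4 + 3 = 7.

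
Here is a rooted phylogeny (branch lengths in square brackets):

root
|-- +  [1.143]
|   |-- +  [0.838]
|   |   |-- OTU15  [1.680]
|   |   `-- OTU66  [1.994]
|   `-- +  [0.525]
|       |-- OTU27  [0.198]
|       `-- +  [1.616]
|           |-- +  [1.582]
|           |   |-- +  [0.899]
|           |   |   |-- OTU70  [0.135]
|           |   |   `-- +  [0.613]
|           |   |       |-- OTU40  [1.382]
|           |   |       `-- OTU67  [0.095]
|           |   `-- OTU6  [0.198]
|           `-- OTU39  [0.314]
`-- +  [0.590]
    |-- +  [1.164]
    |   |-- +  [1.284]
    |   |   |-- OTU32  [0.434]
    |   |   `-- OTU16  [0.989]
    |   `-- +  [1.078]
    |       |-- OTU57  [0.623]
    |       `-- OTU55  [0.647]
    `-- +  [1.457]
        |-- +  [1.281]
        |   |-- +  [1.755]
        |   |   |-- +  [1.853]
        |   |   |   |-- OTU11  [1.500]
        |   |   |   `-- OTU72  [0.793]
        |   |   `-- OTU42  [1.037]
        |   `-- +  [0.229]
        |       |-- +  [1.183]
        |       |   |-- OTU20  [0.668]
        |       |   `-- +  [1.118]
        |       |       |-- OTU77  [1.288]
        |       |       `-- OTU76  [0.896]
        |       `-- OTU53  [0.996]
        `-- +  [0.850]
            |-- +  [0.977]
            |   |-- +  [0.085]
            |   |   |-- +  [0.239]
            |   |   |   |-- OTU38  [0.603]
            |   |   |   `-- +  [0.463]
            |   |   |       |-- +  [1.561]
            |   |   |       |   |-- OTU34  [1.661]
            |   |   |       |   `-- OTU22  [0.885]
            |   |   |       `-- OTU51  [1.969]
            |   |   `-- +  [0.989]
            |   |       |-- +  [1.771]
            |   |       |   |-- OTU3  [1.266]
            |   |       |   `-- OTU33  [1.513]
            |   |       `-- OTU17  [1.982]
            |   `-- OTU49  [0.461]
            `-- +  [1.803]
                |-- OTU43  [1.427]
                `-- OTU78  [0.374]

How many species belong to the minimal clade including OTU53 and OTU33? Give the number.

The MRCA of OTU53 and OTU33 is the node subtending ((((OTU11,OTU72),OTU42),((OTU20,(OTU77,OTU76)),OTU53)),((((OTU38,((OTU34,OTU22),OTU51)),((OTU3,OTU33),OTU17)),OTU49),(OTU43,OTU78))).
That clade contains 17 terminal taxa: OTU11, OTU17, OTU20, OTU22, OTU3, OTU33, OTU34, OTU38, OTU42, OTU43, OTU49, OTU51, OTU53, OTU72, OTU76, OTU77, OTU78.

17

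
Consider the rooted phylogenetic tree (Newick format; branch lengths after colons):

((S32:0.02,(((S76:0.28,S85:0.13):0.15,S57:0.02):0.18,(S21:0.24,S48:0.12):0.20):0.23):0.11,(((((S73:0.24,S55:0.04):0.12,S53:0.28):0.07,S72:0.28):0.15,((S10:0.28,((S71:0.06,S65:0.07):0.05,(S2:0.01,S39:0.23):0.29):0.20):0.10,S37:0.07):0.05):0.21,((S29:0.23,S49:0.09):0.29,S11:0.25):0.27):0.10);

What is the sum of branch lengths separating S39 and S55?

The path runs S39 → … → MRCA → … → S55; the MRCA is the node subtending ((((S73,S55),S53),S72),((S10,((S71,S65),(S2,S39))),S37)).
Branch lengths along that path: 0.23 + 0.29 + 0.20 + 0.10 + 0.05 + 0.15 + 0.07 + 0.12 + 0.04 = 1.25.

1.25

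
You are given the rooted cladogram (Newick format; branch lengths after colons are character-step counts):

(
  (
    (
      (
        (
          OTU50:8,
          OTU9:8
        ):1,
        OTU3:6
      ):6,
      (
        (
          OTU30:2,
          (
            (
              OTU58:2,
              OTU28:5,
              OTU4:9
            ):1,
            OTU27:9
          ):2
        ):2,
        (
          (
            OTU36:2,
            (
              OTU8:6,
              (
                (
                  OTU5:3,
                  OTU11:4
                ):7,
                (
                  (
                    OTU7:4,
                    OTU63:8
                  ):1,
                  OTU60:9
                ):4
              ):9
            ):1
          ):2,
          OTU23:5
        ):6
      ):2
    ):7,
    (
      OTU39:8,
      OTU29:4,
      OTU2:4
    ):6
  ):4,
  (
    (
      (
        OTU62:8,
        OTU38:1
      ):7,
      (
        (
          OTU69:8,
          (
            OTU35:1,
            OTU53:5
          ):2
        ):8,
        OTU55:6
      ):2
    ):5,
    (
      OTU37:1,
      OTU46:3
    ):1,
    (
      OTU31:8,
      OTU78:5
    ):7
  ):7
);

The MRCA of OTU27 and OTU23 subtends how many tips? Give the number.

13

The MRCA of OTU27 and OTU23 is the node subtending ((OTU30,((OTU58,OTU28,OTU4),OTU27)),((OTU36,(OTU8,((OTU5,OTU11),((OTU7,OTU63),OTU60)))),OTU23)).
That clade contains 13 terminal taxa: OTU11, OTU23, OTU27, OTU28, OTU30, OTU36, OTU4, OTU5, OTU58, OTU60, OTU63, OTU7, OTU8.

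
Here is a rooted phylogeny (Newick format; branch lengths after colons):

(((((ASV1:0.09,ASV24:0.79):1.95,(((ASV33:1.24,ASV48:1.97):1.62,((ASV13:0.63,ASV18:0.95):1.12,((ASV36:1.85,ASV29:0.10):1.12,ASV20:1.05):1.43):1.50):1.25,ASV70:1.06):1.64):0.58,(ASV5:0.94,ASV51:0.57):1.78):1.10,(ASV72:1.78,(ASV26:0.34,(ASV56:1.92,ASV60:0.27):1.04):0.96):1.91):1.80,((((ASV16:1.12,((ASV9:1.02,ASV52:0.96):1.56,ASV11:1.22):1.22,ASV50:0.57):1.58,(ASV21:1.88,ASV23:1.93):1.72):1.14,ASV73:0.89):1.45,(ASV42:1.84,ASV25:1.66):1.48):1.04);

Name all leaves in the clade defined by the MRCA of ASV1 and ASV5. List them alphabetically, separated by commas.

Tracing ASV1: it sits inside (ASV1,ASV24).
Tracing ASV5: it sits inside (ASV5,ASV51).
The smallest clade enclosing both is (((ASV1,ASV24),(((ASV33,ASV48),((ASV13,ASV18),((ASV36,ASV29),ASV20))),ASV70)),(ASV5,ASV51)); the answer is its 12 terminal taxa in alphabetical order.

ASV1, ASV13, ASV18, ASV20, ASV24, ASV29, ASV33, ASV36, ASV48, ASV5, ASV51, ASV70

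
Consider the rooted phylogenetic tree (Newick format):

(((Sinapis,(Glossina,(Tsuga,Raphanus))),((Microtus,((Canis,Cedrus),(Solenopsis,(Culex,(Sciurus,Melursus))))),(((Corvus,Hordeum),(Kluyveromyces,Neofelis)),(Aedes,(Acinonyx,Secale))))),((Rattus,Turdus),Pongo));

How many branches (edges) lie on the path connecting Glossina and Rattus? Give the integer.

The MRCA of Glossina and Rattus is the root of the tree.
From Glossina up to that node: 4 branches. From Rattus up to the same node: 3 branches. Total: 4 + 3 = 7.

7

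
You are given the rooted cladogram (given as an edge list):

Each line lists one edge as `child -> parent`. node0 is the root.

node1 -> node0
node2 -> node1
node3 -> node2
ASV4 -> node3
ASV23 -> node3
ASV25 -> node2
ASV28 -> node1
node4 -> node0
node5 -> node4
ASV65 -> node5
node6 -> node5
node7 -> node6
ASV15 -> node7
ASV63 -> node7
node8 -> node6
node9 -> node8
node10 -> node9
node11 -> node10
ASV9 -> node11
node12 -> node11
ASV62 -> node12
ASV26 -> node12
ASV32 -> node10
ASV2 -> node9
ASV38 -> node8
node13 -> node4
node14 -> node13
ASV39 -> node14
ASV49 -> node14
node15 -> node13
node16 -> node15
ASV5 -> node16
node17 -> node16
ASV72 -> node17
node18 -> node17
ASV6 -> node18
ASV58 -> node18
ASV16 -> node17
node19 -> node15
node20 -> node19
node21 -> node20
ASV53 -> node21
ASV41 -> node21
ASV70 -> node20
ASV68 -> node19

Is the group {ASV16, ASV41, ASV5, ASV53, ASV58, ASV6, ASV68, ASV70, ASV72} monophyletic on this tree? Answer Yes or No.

Yes

The most recent common ancestor of these taxa subtends ((ASV5,(ASV72,(ASV6,ASV58),ASV16)),(((ASV53,ASV41),ASV70),ASV68)).
That clade has exactly 9 tips — every listed taxon and nothing else — so the group is monophyletic.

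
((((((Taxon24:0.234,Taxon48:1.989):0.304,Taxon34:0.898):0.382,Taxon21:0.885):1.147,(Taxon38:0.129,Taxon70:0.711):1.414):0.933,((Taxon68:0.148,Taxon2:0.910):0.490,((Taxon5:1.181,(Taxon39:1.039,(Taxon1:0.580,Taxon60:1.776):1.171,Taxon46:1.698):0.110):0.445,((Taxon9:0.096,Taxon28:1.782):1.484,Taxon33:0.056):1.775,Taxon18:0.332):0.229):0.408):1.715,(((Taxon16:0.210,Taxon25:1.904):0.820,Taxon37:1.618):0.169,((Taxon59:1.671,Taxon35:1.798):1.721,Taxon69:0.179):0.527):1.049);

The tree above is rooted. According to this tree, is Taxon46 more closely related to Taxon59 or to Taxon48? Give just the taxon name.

The MRCA of Taxon46 and Taxon48 subtends (((((Taxon24,Taxon48),Taxon34),Taxon21),(Taxon38,Taxon70)),((Taxon68,Taxon2),((Taxon5,(Taxon39,(Taxon1,Taxon60),Taxon46)),((Taxon9,Taxon28),Taxon33),Taxon18))) (17 taxa).
The MRCA of Taxon46 and Taxon59 is the root, subtending the entire tree (23 taxa).
The first is nested inside the second, so Taxon46 shares a more recent common ancestor with Taxon48.

Taxon48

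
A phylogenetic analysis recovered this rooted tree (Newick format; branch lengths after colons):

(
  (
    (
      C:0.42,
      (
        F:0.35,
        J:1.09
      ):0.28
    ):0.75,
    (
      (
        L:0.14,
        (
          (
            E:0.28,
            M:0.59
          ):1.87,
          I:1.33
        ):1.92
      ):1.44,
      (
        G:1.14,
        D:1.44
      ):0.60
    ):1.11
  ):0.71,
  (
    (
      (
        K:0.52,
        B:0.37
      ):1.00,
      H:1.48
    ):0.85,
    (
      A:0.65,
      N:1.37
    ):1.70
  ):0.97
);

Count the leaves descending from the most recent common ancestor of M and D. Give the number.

6

The MRCA of M and D is the node subtending ((L,((E,M),I)),(G,D)).
That clade contains 6 terminal taxa: D, E, G, I, L, M.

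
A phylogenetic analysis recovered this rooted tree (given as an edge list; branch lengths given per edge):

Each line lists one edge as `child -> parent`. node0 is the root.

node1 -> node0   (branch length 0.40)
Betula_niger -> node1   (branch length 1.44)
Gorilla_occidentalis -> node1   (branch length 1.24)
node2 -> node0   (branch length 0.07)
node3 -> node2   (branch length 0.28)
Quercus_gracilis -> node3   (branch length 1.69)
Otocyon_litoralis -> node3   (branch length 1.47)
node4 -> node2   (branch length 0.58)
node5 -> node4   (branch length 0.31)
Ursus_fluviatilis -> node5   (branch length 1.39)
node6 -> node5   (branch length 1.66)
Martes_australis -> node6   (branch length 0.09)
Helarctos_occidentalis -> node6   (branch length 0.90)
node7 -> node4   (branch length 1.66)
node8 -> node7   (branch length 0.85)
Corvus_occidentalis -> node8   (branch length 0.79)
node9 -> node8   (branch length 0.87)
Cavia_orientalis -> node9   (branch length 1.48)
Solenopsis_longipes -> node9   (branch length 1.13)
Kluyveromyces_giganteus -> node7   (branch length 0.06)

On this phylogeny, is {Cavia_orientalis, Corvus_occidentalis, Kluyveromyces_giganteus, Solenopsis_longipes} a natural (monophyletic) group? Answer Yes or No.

Yes

The most recent common ancestor of these taxa subtends ((Corvus_occidentalis,(Cavia_orientalis,Solenopsis_longipes)),Kluyveromyces_giganteus).
That clade has exactly 4 tips — every listed taxon and nothing else — so the group is monophyletic.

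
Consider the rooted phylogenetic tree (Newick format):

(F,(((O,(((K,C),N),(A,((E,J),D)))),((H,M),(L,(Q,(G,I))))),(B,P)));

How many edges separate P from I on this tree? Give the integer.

8

The MRCA of P and I is the node subtending (((O,(((K,C),N),(A,((E,J),D)))),((H,M),(L,(Q,(G,I))))),(B,P)).
From P up to that node: 2 branches. From I up to the same node: 6 branches. Total: 2 + 6 = 8.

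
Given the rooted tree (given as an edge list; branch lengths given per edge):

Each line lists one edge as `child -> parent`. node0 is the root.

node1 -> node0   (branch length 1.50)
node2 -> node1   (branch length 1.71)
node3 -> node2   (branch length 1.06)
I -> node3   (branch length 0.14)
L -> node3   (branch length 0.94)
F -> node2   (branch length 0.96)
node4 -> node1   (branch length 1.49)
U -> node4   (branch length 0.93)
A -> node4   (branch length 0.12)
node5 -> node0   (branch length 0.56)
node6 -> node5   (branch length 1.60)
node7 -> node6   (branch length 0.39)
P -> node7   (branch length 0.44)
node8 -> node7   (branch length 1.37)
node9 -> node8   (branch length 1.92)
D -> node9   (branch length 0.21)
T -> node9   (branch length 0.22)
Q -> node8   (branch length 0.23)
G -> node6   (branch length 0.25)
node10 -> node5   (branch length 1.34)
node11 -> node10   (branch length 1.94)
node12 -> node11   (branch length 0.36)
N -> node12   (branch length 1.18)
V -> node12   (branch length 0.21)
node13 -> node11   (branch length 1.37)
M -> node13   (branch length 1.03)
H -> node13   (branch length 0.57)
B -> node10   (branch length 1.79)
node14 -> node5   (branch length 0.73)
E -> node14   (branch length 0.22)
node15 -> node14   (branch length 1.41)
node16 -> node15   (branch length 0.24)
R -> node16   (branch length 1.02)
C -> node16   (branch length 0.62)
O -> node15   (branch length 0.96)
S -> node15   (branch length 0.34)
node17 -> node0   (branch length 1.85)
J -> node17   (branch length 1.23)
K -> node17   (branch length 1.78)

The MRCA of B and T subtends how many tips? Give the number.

15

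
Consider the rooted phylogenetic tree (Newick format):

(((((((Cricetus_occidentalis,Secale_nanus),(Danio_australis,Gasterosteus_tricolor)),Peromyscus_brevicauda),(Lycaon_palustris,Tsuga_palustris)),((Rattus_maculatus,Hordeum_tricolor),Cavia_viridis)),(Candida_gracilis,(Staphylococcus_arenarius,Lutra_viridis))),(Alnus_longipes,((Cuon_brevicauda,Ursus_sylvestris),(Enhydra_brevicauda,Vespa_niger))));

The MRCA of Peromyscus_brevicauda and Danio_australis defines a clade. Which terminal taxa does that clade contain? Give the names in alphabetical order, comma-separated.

Cricetus_occidentalis, Danio_australis, Gasterosteus_tricolor, Peromyscus_brevicauda, Secale_nanus

Tracing Peromyscus_brevicauda: it sits inside (((Cricetus_occidentalis,Secale_nanus),(Danio_australis,Gasterosteus_tricolor)),Peromyscus_brevicauda).
Tracing Danio_australis: it sits inside (Danio_australis,Gasterosteus_tricolor).
The smallest clade enclosing both is (((Cricetus_occidentalis,Secale_nanus),(Danio_australis,Gasterosteus_tricolor)),Peromyscus_brevicauda); the answer is its 5 terminal taxa in alphabetical order.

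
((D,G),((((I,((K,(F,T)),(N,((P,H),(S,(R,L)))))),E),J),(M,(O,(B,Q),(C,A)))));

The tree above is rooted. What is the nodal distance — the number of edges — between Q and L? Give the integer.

The MRCA of Q and L is the node subtending ((((I,((K,(F,T)),(N,((P,H),(S,(R,L)))))),E),J),(M,(O,(B,Q),(C,A)))).
From Q up to that node: 4 branches. From L up to the same node: 9 branches. Total: 4 + 9 = 13.

13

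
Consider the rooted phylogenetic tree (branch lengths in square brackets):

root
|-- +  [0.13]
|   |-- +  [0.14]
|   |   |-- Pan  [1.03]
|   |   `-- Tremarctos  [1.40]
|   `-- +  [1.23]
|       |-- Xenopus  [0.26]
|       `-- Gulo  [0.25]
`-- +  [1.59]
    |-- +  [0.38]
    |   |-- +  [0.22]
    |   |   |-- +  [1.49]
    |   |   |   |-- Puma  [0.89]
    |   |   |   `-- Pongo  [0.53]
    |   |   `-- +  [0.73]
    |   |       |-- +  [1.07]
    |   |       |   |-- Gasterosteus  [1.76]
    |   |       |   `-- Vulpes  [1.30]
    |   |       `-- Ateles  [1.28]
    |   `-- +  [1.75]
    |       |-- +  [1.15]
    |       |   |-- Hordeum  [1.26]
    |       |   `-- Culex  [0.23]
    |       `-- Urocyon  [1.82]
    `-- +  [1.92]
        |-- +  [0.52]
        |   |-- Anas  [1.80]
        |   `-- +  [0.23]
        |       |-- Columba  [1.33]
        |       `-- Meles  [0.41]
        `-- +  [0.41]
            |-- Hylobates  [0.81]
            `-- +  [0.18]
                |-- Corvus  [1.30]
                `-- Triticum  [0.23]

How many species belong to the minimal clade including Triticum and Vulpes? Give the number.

14

The MRCA of Triticum and Vulpes is the node subtending ((((Puma,Pongo),((Gasterosteus,Vulpes),Ateles)),((Hordeum,Culex),Urocyon)),((Anas,(Columba,Meles)),(Hylobates,(Corvus,Triticum)))).
That clade contains 14 terminal taxa: Anas, Ateles, Columba, Corvus, Culex, Gasterosteus, Hordeum, Hylobates, Meles, Pongo, Puma, Triticum, Urocyon, Vulpes.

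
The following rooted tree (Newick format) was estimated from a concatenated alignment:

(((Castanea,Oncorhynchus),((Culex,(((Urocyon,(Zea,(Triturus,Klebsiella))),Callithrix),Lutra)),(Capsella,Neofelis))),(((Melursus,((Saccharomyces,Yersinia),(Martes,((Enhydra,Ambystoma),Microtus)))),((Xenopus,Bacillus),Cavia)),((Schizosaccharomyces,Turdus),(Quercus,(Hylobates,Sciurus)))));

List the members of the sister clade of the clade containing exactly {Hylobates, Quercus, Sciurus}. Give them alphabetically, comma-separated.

Schizosaccharomyces, Turdus

The clade containing exactly {Hylobates, Quercus, Sciurus} attaches to the tree at the node subtending ((Schizosaccharomyces,Turdus),(Quercus,(Hylobates,Sciurus))).
The other lineage descending from that same node — the sister group — is (Schizosaccharomyces,Turdus); its 2 tips in alphabetical order are the answer.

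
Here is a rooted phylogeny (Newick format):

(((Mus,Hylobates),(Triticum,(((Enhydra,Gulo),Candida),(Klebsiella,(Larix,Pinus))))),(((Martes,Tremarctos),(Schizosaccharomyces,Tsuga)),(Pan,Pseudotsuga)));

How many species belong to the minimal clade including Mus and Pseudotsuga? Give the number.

15

The MRCA of Mus and Pseudotsuga is the root, so the clade is the entire tree.
That clade contains 15 terminal taxa: Candida, Enhydra, Gulo, Hylobates, Klebsiella, Larix, Martes, Mus, Pan, Pinus, Pseudotsuga, Schizosaccharomyces, Tremarctos, Triticum, Tsuga.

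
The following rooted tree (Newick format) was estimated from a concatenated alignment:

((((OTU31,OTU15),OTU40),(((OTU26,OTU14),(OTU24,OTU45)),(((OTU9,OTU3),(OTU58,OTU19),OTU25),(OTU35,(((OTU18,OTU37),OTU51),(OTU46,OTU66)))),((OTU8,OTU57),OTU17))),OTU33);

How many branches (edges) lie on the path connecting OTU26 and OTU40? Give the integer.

The MRCA of OTU26 and OTU40 is the node subtending (((OTU31,OTU15),OTU40),(((OTU26,OTU14),(OTU24,OTU45)),(((OTU9,OTU3),(OTU58,OTU19),OTU25),(OTU35,(((OTU18,OTU37),OTU51),(OTU46,OTU66)))),((OTU8,OTU57),OTU17))).
From OTU26 up to that node: 4 branches. From OTU40 up to the same node: 2 branches. Total: 4 + 2 = 6.

6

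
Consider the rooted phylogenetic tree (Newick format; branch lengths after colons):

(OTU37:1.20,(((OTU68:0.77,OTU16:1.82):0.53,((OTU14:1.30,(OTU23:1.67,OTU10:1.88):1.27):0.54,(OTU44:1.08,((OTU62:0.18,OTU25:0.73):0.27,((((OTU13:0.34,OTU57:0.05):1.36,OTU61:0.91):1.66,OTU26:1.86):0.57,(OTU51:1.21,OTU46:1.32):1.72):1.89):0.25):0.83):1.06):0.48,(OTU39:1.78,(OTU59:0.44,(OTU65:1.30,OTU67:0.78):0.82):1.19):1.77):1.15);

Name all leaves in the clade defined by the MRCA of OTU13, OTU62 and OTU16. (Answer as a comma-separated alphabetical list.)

OTU10, OTU13, OTU14, OTU16, OTU23, OTU25, OTU26, OTU44, OTU46, OTU51, OTU57, OTU61, OTU62, OTU68

Tracing OTU13: it sits inside (OTU13,OTU57).
Tracing OTU62: it sits inside (OTU62,OTU25).
Tracing OTU16: it sits inside (OTU68,OTU16).
The smallest clade enclosing all 3 is ((OTU68,OTU16),((OTU14,(OTU23,OTU10)),(OTU44,((OTU62,OTU25),((((OTU13,OTU57),OTU61),OTU26),(OTU51,OTU46)))))); the answer is its 14 terminal taxa in alphabetical order.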